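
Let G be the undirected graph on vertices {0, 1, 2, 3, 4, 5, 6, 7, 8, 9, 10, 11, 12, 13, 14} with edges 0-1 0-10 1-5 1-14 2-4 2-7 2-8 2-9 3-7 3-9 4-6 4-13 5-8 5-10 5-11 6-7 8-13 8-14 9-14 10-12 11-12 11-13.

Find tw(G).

A width-3 tree decomposition is:
Bags: B1 = {0, 1, 10, 12}  B2 = {1, 5, 10, 12}  B3 = {1, 5, 11, 12}  B4 = {1, 5, 11, 14}  B5 = {5, 8, 11, 14}  B6 = {8, 11, 13, 14}  B7 = {8, 9, 13, 14}  B8 = {2, 8, 9, 13}  B9 = {2, 4, 9, 13}  B10 = {2, 3, 4, 9}  B11 = {2, 3, 4, 7}  B12 = {3, 4, 6, 7}
Tree: B1–B2, B2–B3, B3–B4, B4–B5, B5–B6, B6–B7, B7–B8, B8–B9, B9–B10, B10–B11, B11–B12
Each bag holds 4 vertices, so the decomposition has width 3, which upper-bounds the treewidth. For the lower bound: the 4 vertex sets {0,10,12}, {1}, {5}, {8,11,13,14} are disjoint, each induces a connected subgraph, and every pair is joined by at least one edge of G. Contracting each set to a single vertex therefore yields K_{4} as a minor, and since treewidth is minor-monotone, tw(G) ≥ tw(K_{4}) = 3. Hence tw(G) = 3 exactly.

3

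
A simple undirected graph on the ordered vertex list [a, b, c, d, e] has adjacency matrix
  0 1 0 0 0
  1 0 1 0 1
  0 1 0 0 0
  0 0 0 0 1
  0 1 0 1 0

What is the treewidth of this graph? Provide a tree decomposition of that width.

Each bag holds 2 vertices, so the decomposition has width 1, which upper-bounds the treewidth. Since G has at least one edge (e.g. d–e), it is not an edgeless graph, so tw(G) ≥ 1. Combining the bounds, tw(G) = 1.

Treewidth 1.
One such decomposition:
Bags: B1 = {d, e}  B2 = {b, e}  B3 = {b, c}  B4 = {a, b}
Tree: B1–B2, B2–B3, B2–B4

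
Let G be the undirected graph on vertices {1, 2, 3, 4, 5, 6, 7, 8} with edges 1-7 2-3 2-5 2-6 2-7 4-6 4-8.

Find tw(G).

A width-1 tree decomposition is:
Bags: B1 = {2, 6}  B2 = {2, 3}  B3 = {4, 6}  B4 = {2, 7}  B5 = {4, 8}  B6 = {1, 7}  B7 = {2, 5}
Tree: B1–B2, B1–B3, B1–B4, B3–B5, B4–B6, B1–B7
Every bag has size at most 2, so the width is 2 − 1 = 1 and tw(G) ≤ 1. Any graph with an edge has treewidth ≥ 1, and G has the edge 6–2. Hence tw(G) = 1 exactly.

1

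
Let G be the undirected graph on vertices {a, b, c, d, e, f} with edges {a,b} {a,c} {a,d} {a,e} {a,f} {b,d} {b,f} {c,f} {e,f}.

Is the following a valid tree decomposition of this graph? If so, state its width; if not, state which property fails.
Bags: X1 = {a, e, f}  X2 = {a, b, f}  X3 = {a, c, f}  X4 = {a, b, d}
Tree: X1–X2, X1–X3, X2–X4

Vertex coverage: the bags together contain {a, b, c, d, e, f}, the full vertex set. Edge coverage: each edge of G has both endpoints in at least one bag. Running intersection: for every vertex, the bags containing it form a connected subtree. All three properties hold, so this is a valid tree decomposition of width max|bag| − 1 = 2, and hence tw(G) ≤ 2.

Yes; width 2.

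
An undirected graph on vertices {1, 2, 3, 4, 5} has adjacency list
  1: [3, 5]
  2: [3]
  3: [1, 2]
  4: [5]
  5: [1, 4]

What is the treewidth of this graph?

A width-1 tree decomposition is:
Bags: B1 = {4, 5}  B2 = {1, 5}  B3 = {1, 3}  B4 = {2, 3}
Tree: B1–B2, B2–B3, B3–B4
The largest bag has 2 vertices, giving width 1; this decomposition certifies tw(G) ≤ 1. G has an edge, so its treewidth is at least 1. The upper and lower bounds meet at 1, so that is the treewidth.

1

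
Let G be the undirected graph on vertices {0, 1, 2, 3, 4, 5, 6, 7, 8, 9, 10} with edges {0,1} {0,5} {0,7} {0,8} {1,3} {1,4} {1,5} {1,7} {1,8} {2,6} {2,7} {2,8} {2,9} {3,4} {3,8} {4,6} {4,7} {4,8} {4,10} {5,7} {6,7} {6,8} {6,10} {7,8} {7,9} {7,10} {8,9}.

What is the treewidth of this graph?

3

A width-3 tree decomposition is:
Bags: B1 = {4, 6, 7, 10}  B2 = {4, 6, 7, 8}  B3 = {2, 6, 7, 8}  B4 = {1, 4, 7, 8}  B5 = {2, 7, 8, 9}  B6 = {0, 1, 7, 8}  B7 = {1, 3, 4, 8}  B8 = {0, 1, 5, 7}
Tree: B1–B2, B2–B3, B2–B4, B3–B5, B4–B6, B4–B7, B6–B8
The largest bag has 4 vertices, giving width 3; this decomposition certifies tw(G) ≤ 3. For the lower bound, the 4 vertices {1, 3, 4, 8} are pairwise adjacent, and any tree decomposition puts a clique entirely inside one bag — forcing width ≥ 3. Therefore the treewidth is 3.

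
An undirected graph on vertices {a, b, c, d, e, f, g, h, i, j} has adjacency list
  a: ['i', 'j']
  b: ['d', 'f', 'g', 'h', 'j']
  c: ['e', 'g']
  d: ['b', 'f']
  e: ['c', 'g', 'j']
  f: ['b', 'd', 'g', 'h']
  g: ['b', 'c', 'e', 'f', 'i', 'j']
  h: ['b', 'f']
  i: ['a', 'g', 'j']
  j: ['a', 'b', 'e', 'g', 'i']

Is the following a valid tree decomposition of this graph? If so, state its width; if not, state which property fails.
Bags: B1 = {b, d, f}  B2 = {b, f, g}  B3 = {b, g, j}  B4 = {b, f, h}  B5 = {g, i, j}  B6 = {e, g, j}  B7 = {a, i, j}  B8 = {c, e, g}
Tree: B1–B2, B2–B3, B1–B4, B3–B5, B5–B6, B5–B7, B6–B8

Yes; width 2.

Vertex coverage: the bags together contain {a, b, c, d, e, f, g, h, i, j}, the full vertex set. Edge coverage: each edge of G has both endpoints in at least one bag. Running intersection: for every vertex, the bags containing it form a connected subtree. All three properties hold, so this is a valid tree decomposition of width max|bag| − 1 = 2, and hence tw(G) ≤ 2.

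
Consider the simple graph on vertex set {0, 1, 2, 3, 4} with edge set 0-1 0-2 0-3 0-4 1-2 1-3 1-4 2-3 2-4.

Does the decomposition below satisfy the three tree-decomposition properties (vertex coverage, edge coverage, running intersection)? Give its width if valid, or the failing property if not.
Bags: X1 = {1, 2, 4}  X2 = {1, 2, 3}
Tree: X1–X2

A tree decomposition must satisfy three properties: every vertex lies in some bag; for every edge, both endpoints lie together in some bag; and for every vertex, the bags containing it form a connected subtree. Here vertex 0 appears in no bag, so the decomposition is invalid.

No — vertex 0 appears in no bag.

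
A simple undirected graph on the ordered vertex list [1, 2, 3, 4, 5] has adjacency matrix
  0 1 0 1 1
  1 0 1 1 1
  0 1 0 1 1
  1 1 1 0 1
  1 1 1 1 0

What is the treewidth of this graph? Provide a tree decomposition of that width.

Treewidth 3.
One such decomposition:
Bags: B1 = {2, 3, 4, 5}  B2 = {1, 2, 4, 5}
Tree: B1–B2

Every bag has size at most 4, so the width is 4 − 1 = 3 and tw(G) ≤ 3. Conversely, {1, 2, 4, 5} is a clique of size 4, and the vertices of any clique must share a bag in every tree decomposition; so some bag has ≥ 4 vertices and tw(G) ≥ 3. Combining the bounds, tw(G) = 3.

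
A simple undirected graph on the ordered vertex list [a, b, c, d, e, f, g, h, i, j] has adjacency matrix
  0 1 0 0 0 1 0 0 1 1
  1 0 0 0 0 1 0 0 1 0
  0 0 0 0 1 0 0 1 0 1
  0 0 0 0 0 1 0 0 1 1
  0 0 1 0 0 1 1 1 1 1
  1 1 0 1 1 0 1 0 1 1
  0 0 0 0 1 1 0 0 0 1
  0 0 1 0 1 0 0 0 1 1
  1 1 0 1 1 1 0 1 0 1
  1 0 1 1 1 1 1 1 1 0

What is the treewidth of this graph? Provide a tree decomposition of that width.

Treewidth 3.
One such decomposition:
Bags: B1 = {e, f, i, j}  B2 = {a, f, i, j}  B3 = {e, f, g, j}  B4 = {e, h, i, j}  B5 = {c, e, h, j}  B6 = {a, b, f, i}  B7 = {d, f, i, j}
Tree: B1–B2, B1–B3, B1–B4, B4–B5, B2–B6, B2–B7

Every bag has size at most 4, so the width is 4 − 1 = 3 and tw(G) ≤ 3. On the other hand G contains the 4-clique {c, e, h, j}. A clique must lie in a single bag of any decomposition, so no decomposition can have width below 3. Hence tw(G) = 3 exactly.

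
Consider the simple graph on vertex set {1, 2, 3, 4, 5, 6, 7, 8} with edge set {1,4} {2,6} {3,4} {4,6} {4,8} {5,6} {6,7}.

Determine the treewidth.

A width-1 tree decomposition is:
Bags: B1 = {4, 6}  B2 = {4, 8}  B3 = {3, 4}  B4 = {6, 7}  B5 = {5, 6}  B6 = {2, 6}  B7 = {1, 4}
Tree: B1–B2, B1–B3, B1–B4, B1–B5, B4–B6, B2–B7
Every bag has size at most 2, so the width is 2 − 1 = 1 and tw(G) ≤ 1. G has an edge, so its treewidth is at least 1. Hence tw(G) = 1 exactly.

1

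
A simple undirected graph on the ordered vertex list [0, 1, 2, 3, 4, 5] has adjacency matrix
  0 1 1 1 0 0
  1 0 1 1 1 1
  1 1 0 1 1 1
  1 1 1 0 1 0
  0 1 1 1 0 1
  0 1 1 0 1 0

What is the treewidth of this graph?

3

A width-3 tree decomposition is:
Bags: B1 = {1, 2, 3, 4}  B2 = {1, 2, 4, 5}  B3 = {0, 1, 2, 3}
Tree: B1–B2, B1–B3
The largest bag has 4 vertices, giving width 3; this decomposition certifies tw(G) ≤ 3. On the other hand G contains the 4-clique {0, 1, 2, 3}. A clique must lie in a single bag of any decomposition, so no decomposition can have width below 3. Hence tw(G) = 3 exactly.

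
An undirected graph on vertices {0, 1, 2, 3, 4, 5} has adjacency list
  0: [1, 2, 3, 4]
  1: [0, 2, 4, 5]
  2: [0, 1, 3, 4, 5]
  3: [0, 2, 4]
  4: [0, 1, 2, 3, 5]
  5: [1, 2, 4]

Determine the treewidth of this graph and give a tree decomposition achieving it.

The largest bag has 4 vertices, giving width 3; this decomposition certifies tw(G) ≤ 3. For the lower bound, the 4 vertices {0, 1, 2, 4} are pairwise adjacent, and any tree decomposition puts a clique entirely inside one bag — forcing width ≥ 3. Therefore the treewidth is 3.

Treewidth 3.
One such decomposition:
Bags: B1 = {1, 2, 4, 5}  B2 = {0, 1, 2, 4}  B3 = {0, 2, 3, 4}
Tree: B1–B2, B2–B3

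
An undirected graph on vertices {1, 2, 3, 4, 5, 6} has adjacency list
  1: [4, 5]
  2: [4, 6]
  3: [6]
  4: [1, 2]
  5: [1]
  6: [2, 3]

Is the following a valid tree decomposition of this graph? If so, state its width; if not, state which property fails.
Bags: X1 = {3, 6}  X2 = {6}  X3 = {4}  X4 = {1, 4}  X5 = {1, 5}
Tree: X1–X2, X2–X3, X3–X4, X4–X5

A tree decomposition must satisfy three properties: every vertex lies in some bag; for every edge, both endpoints lie together in some bag; and for every vertex, the bags containing it form a connected subtree. Here vertex 2 appears in no bag, so the decomposition is invalid.

No — vertex 2 appears in no bag.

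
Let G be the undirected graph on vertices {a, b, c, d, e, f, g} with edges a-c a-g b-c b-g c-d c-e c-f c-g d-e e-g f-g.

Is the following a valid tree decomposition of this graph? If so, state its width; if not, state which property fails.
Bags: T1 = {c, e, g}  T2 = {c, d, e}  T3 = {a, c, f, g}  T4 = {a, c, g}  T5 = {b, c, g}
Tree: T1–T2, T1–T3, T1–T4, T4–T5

No — bags containing vertex a are not connected in the tree.

A tree decomposition must satisfy three properties: every vertex lies in some bag; for every edge, both endpoints lie together in some bag; and for every vertex, the bags containing it form a connected subtree. Here bags containing vertex a are not connected in the tree, so the decomposition is invalid.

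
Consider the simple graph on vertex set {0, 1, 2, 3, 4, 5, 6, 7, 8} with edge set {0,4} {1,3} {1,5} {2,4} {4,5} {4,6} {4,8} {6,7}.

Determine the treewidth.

1

A width-1 tree decomposition is:
Bags: B1 = {0, 4}  B2 = {4, 6}  B3 = {2, 4}  B4 = {4, 5}  B5 = {6, 7}  B6 = {4, 8}  B7 = {1, 5}  B8 = {1, 3}
Tree: B1–B2, B1–B3, B3–B4, B2–B5, B1–B6, B4–B7, B7–B8
The largest bag has 2 vertices, giving width 1; this decomposition certifies tw(G) ≤ 1. Since G has at least one edge (e.g. 4–0), it is not an edgeless graph, so tw(G) ≥ 1. Hence tw(G) = 1 exactly.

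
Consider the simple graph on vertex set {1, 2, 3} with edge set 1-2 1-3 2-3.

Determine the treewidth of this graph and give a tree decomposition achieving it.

A single bag containing all 3 vertices is trivially a valid decomposition of width 2. Conversely, {1, 2, 3} is a clique of size 3, and the vertices of any clique must share a bag in every tree decomposition; so some bag has ≥ 3 vertices and tw(G) ≥ 2. Therefore the treewidth is 2.

Treewidth 2.
One such decomposition:
Bags: B1 = {1, 2, 3}
Tree: (single bag)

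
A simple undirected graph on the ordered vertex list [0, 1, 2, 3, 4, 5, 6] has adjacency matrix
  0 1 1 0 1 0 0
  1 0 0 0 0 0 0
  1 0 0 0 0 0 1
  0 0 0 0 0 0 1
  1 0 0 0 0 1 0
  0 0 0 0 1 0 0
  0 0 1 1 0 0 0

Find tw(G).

A width-1 tree decomposition is:
Bags: B1 = {0, 4}  B2 = {0, 2}  B3 = {4, 5}  B4 = {0, 1}  B5 = {2, 6}  B6 = {3, 6}
Tree: B1–B2, B1–B3, B1–B4, B2–B5, B5–B6
Every bag has size at most 2, so the width is 2 − 1 = 1 and tw(G) ≤ 1. Since G has at least one edge (e.g. 0–4), it is not an edgeless graph, so tw(G) ≥ 1. Therefore the treewidth is 1.

1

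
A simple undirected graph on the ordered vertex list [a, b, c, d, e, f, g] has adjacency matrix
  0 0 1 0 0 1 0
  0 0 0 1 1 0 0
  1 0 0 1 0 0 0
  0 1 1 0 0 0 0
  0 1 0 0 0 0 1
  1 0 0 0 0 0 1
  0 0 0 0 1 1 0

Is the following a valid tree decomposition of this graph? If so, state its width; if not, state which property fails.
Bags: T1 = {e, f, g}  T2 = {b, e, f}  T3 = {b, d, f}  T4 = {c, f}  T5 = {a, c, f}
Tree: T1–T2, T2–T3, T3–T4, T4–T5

A tree decomposition must satisfy three properties: every vertex lies in some bag; for every edge, both endpoints lie together in some bag; and for every vertex, the bags containing it form a connected subtree. Here edge (d,c) lies in no bag, so the decomposition is invalid.

No — edge (d,c) lies in no bag.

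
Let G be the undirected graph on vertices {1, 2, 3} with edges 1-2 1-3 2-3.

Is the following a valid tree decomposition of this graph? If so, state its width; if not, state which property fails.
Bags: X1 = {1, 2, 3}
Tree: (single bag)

Vertex coverage: the bags together contain {1, 2, 3}, the full vertex set. Edge coverage: each edge of G has both endpoints in at least one bag. Running intersection: for every vertex, the bags containing it form a connected subtree. All three properties hold, so this is a valid tree decomposition of width max|bag| − 1 = 2, and hence tw(G) ≤ 2.

Yes; width 2.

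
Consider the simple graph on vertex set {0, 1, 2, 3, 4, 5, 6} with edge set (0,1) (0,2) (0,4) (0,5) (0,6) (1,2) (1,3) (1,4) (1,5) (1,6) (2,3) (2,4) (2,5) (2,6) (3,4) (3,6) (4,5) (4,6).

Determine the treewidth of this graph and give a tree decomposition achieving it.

Treewidth 4.
One optimal decomposition is:
Bags: B1 = {0, 1, 2, 4, 6}  B2 = {1, 2, 3, 4, 6}  B3 = {0, 1, 2, 4, 5}
Tree: B1–B2, B1–B3

Each bag holds 5 vertices, so the decomposition has width 4, which upper-bounds the treewidth. On the other hand G contains the 5-clique {0, 1, 2, 4, 5}. A clique must lie in a single bag of any decomposition, so no decomposition can have width below 4. Therefore the treewidth is 4.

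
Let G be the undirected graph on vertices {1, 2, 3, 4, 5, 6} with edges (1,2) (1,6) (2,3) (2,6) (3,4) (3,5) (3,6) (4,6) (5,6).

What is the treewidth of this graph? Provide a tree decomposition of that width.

Treewidth 2.
Bags: B1 = {3, 5, 6}  B2 = {2, 3, 6}  B3 = {3, 4, 6}  B4 = {1, 2, 6}
Tree: B1–B2, B2–B3, B2–B4

The largest bag has 3 vertices, giving width 2; this decomposition certifies tw(G) ≤ 2. On the other hand G contains the 3-clique {1, 2, 6}. A clique must lie in a single bag of any decomposition, so no decomposition can have width below 2. The upper and lower bounds meet at 2, so that is the treewidth.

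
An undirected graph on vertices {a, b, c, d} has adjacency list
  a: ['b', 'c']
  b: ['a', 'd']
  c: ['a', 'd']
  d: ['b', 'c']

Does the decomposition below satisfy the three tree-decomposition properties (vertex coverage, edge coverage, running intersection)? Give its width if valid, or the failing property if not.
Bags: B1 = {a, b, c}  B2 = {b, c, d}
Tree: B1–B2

Yes; width 2.

Checking the three conditions: (i) the bags cover all of {a, b, c, d}; (ii) for each edge, some bag contains both endpoints; (iii) the bags containing any fixed vertex form a subtree. All hold, so the decomposition is valid with width 3 − 1 = 2.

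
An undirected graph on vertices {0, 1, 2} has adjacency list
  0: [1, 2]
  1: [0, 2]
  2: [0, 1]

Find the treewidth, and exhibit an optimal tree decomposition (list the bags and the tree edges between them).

Treewidth 2.
One optimal decomposition is:
Bags: B1 = {0, 1, 2}
Tree: (single bag)

With just one bag of size 3, the width is 3 − 1 = 2, so tw(G) ≤ 2. On the other hand G contains the 3-clique {0, 1, 2}. A clique must lie in a single bag of any decomposition, so no decomposition can have width below 2. Combining the bounds, tw(G) = 2.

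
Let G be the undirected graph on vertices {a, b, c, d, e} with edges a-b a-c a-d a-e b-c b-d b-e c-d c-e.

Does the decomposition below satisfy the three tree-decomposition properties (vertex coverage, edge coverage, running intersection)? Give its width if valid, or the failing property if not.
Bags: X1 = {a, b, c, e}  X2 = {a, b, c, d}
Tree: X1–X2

Yes; width 3.

Every vertex of G appears in some bag (union = {a, b, c, d, e}); every edge is covered by a bag; and for each vertex v the set of bags containing v is connected in the bag tree. The decomposition is therefore valid. The largest bag has 4 vertices, so the width is 3.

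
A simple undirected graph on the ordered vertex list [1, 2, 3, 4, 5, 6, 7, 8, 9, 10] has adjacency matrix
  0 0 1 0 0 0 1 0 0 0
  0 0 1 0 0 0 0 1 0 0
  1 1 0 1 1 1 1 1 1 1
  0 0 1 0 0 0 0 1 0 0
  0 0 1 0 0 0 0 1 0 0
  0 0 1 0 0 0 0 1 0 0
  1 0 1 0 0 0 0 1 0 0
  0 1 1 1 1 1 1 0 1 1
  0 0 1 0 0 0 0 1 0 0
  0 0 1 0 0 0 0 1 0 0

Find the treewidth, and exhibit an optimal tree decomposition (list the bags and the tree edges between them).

Treewidth 2.
One optimal decomposition is:
Bags: B1 = {3, 6, 8}  B2 = {3, 7, 8}  B3 = {3, 8, 9}  B4 = {3, 5, 8}  B5 = {3, 4, 8}  B6 = {3, 8, 10}  B7 = {2, 3, 8}  B8 = {1, 3, 7}
Tree: B1–B2, B2–B3, B3–B4, B1–B5, B5–B6, B6–B7, B2–B8

Every bag has size at most 3, so the width is 3 − 1 = 2 and tw(G) ≤ 2. On the other hand G contains the 3-clique {2, 3, 8}. A clique must lie in a single bag of any decomposition, so no decomposition can have width below 2. Hence tw(G) = 2 exactly.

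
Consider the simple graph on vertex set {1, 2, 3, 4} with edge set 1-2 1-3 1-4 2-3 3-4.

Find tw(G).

A width-2 tree decomposition is:
Bags: B1 = {1, 3, 4}  B2 = {1, 2, 3}
Tree: B1–B2
Every bag has size at most 3, so the width is 3 − 1 = 2 and tw(G) ≤ 2. Conversely, {1, 2, 3} is a clique of size 3, and the vertices of any clique must share a bag in every tree decomposition; so some bag has ≥ 3 vertices and tw(G) ≥ 2. Hence tw(G) = 2 exactly.

2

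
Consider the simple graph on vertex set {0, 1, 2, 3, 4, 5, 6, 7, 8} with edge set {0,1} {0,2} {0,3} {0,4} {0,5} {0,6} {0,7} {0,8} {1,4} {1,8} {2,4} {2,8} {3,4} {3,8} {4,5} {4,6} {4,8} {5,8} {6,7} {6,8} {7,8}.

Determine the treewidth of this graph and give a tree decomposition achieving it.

Treewidth 3.
One optimal decomposition is:
Bags: B1 = {0, 1, 4, 8}  B2 = {0, 4, 6, 8}  B3 = {0, 2, 4, 8}  B4 = {0, 6, 7, 8}  B5 = {0, 4, 5, 8}  B6 = {0, 3, 4, 8}
Tree: B1–B2, B2–B3, B2–B4, B3–B5, B5–B6

Each bag holds 4 vertices, so the decomposition has width 3, which upper-bounds the treewidth. On the other hand G contains the 4-clique {0, 1, 4, 8}. A clique must lie in a single bag of any decomposition, so no decomposition can have width below 3. Combining the bounds, tw(G) = 3.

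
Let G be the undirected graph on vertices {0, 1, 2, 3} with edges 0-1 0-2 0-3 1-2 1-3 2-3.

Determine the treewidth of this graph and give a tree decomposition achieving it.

Treewidth 3.
Bags: B1 = {0, 1, 2, 3}
Tree: (single bag)

A single bag containing all 4 vertices is trivially a valid decomposition of width 3. On the other hand G contains the 4-clique {0, 1, 2, 3}. A clique must lie in a single bag of any decomposition, so no decomposition can have width below 3. Combining the bounds, tw(G) = 3.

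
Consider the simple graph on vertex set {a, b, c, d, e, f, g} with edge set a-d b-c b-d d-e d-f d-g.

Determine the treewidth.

A width-1 tree decomposition is:
Bags: B1 = {d, f}  B2 = {b, d}  B3 = {d, g}  B4 = {b, c}  B5 = {a, d}  B6 = {d, e}
Tree: B1–B2, B1–B3, B2–B4, B2–B5, B3–B6
The largest bag has 2 vertices, giving width 1; this decomposition certifies tw(G) ≤ 1. Since G has at least one edge (e.g. d–f), it is not an edgeless graph, so tw(G) ≥ 1. Therefore the treewidth is 1.

1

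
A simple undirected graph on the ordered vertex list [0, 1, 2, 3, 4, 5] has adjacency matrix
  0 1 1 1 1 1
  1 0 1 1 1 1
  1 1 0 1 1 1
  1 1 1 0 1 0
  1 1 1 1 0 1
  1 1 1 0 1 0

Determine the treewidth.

A width-4 tree decomposition is:
Bags: B1 = {0, 1, 2, 4, 5}  B2 = {0, 1, 2, 3, 4}
Tree: B1–B2
Every bag has size at most 5, so the width is 5 − 1 = 4 and tw(G) ≤ 4. Conversely, {0, 1, 2, 3, 4} is a clique of size 5, and the vertices of any clique must share a bag in every tree decomposition; so some bag has ≥ 5 vertices and tw(G) ≥ 4. Combining the bounds, tw(G) = 4.

4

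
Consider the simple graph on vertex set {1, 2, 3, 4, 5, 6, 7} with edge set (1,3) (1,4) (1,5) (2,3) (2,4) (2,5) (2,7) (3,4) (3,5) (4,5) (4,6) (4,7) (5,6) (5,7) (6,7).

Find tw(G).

3

A width-3 tree decomposition is:
Bags: B1 = {2, 3, 4, 5}  B2 = {2, 4, 5, 7}  B3 = {1, 3, 4, 5}  B4 = {4, 5, 6, 7}
Tree: B1–B2, B1–B3, B2–B4
The largest bag has 4 vertices, giving width 3; this decomposition certifies tw(G) ≤ 3. On the other hand G contains the 4-clique {1, 3, 4, 5}. A clique must lie in a single bag of any decomposition, so no decomposition can have width below 3. Hence tw(G) = 3 exactly.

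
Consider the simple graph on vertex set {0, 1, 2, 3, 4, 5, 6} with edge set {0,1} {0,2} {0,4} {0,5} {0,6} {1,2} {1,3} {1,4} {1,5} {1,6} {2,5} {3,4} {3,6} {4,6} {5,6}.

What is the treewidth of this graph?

3

A width-3 tree decomposition is:
Bags: B1 = {0, 1, 5, 6}  B2 = {0, 1, 2, 5}  B3 = {0, 1, 4, 6}  B4 = {1, 3, 4, 6}
Tree: B1–B2, B1–B3, B3–B4
The largest bag has 4 vertices, giving width 3; this decomposition certifies tw(G) ≤ 3. For the lower bound, the 4 vertices {0, 1, 4, 6} are pairwise adjacent, and any tree decomposition puts a clique entirely inside one bag — forcing width ≥ 3. Combining the bounds, tw(G) = 3.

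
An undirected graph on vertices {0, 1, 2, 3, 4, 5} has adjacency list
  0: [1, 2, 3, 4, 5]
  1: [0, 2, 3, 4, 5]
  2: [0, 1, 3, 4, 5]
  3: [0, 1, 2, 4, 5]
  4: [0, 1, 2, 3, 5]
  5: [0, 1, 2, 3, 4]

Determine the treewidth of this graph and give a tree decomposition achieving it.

With just one bag of size 6, the width is 6 − 1 = 5, so tw(G) ≤ 5. On the other hand G contains the 6-clique {0, 1, 2, 3, 4, 5}. A clique must lie in a single bag of any decomposition, so no decomposition can have width below 5. Hence tw(G) = 5 exactly.

Treewidth 5.
Bags: B1 = {0, 1, 2, 3, 4, 5}
Tree: (single bag)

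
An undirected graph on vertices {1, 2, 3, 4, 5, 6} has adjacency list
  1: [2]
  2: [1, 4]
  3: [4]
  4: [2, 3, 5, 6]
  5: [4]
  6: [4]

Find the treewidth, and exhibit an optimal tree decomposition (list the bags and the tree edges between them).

Every bag has size at most 2, so the width is 2 − 1 = 1 and tw(G) ≤ 1. Any graph with an edge has treewidth ≥ 1, and G has the edge 4–5. Therefore the treewidth is 1.

Treewidth 1.
One such decomposition:
Bags: B1 = {4, 5}  B2 = {4, 6}  B3 = {3, 4}  B4 = {2, 4}  B5 = {1, 2}
Tree: B1–B2, B2–B3, B1–B4, B4–B5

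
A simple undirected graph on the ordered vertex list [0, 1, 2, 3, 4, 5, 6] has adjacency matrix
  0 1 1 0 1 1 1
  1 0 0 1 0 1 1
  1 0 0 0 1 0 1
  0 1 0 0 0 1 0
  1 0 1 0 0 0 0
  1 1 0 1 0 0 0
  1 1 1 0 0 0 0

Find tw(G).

A width-2 tree decomposition is:
Bags: B1 = {0, 1, 5}  B2 = {0, 1, 6}  B3 = {0, 2, 6}  B4 = {0, 2, 4}  B5 = {1, 3, 5}
Tree: B1–B2, B2–B3, B3–B4, B1–B5
Every bag has size at most 3, so the width is 3 − 1 = 2 and tw(G) ≤ 2. On the other hand G contains the 3-clique {0, 1, 5}. A clique must lie in a single bag of any decomposition, so no decomposition can have width below 2. Therefore the treewidth is 2.

2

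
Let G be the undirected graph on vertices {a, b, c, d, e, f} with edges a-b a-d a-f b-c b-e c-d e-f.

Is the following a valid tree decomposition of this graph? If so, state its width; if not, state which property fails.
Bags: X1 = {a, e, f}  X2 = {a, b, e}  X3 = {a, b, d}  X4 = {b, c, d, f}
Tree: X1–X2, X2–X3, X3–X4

A tree decomposition must satisfy three properties: every vertex lies in some bag; for every edge, both endpoints lie together in some bag; and for every vertex, the bags containing it form a connected subtree. Here bags containing vertex f are not connected in the tree, so the decomposition is invalid.

No — bags containing vertex f are not connected in the tree.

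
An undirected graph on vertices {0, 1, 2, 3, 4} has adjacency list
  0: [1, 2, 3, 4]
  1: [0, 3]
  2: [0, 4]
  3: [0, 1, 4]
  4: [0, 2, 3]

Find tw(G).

2

A width-2 tree decomposition is:
Bags: B1 = {0, 3, 4}  B2 = {0, 1, 3}  B3 = {0, 2, 4}
Tree: B1–B2, B1–B3
Each bag holds 3 vertices, so the decomposition has width 2, which upper-bounds the treewidth. For the lower bound, the 3 vertices {0, 2, 4} are pairwise adjacent, and any tree decomposition puts a clique entirely inside one bag — forcing width ≥ 2. The upper and lower bounds meet at 2, so that is the treewidth.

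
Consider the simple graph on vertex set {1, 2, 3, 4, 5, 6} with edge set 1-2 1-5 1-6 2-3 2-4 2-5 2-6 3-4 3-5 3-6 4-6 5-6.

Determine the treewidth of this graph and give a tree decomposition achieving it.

The largest bag has 4 vertices, giving width 3; this decomposition certifies tw(G) ≤ 3. On the other hand G contains the 4-clique {1, 2, 5, 6}. A clique must lie in a single bag of any decomposition, so no decomposition can have width below 3. Hence tw(G) = 3 exactly.

Treewidth 3.
One such decomposition:
Bags: B1 = {2, 3, 4, 6}  B2 = {2, 3, 5, 6}  B3 = {1, 2, 5, 6}
Tree: B1–B2, B2–B3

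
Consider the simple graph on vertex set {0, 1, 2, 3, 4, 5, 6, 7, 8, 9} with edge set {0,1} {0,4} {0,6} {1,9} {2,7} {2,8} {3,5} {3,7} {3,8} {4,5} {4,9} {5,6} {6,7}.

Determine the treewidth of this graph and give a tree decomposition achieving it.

Treewidth 2.
One such decomposition:
Bags: B1 = {2, 7, 8}  B2 = {3, 7, 8}  B3 = {3, 6, 7}  B4 = {3, 5, 6}  B5 = {0, 5, 6}  B6 = {0, 4, 5}  B7 = {0, 1, 4}  B8 = {1, 4, 9}
Tree: B1–B2, B2–B3, B3–B4, B4–B5, B5–B6, B6–B7, B7–B8

Every bag has size at most 3, so the width is 3 − 1 = 2 and tw(G) ≤ 2. The edges 2–8–3–7–2 form a cycle, so G is not a tree and its treewidth is at least 2. Therefore the treewidth is 2.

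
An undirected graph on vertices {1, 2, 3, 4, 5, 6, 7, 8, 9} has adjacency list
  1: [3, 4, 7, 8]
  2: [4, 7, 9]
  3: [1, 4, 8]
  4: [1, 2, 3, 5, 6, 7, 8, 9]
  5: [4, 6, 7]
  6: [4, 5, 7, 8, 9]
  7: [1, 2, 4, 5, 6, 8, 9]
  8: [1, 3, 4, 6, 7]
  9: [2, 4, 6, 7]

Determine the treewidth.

A width-3 tree decomposition is:
Bags: B1 = {1, 4, 7, 8}  B2 = {4, 6, 7, 8}  B3 = {4, 6, 7, 9}  B4 = {4, 5, 6, 7}  B5 = {2, 4, 7, 9}  B6 = {1, 3, 4, 8}
Tree: B1–B2, B2–B3, B2–B4, B3–B5, B1–B6
Each bag holds 4 vertices, so the decomposition has width 3, which upper-bounds the treewidth. Conversely, {1, 3, 4, 8} is a clique of size 4, and the vertices of any clique must share a bag in every tree decomposition; so some bag has ≥ 4 vertices and tw(G) ≥ 3. Combining the bounds, tw(G) = 3.

3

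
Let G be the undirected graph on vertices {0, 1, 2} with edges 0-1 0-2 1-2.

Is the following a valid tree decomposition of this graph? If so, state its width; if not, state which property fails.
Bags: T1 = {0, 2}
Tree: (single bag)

A tree decomposition must satisfy three properties: every vertex lies in some bag; for every edge, both endpoints lie together in some bag; and for every vertex, the bags containing it form a connected subtree. Here vertex 1 appears in no bag, so the decomposition is invalid.

No — vertex 1 appears in no bag.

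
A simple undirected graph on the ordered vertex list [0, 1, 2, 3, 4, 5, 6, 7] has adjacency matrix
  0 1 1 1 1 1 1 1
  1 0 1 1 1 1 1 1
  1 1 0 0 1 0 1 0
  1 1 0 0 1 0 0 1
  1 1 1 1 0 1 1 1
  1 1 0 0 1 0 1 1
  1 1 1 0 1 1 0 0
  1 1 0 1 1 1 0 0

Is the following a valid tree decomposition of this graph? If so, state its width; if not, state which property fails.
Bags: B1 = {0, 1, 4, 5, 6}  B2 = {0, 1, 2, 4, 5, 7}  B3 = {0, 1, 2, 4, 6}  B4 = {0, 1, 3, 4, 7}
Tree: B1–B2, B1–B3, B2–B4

No — bags containing vertex 2 are not connected in the tree.

A tree decomposition must satisfy three properties: every vertex lies in some bag; for every edge, both endpoints lie together in some bag; and for every vertex, the bags containing it form a connected subtree. Here bags containing vertex 2 are not connected in the tree, so the decomposition is invalid.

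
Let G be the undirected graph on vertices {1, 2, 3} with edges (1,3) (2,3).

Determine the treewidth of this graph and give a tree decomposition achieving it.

Each bag holds 2 vertices, so the decomposition has width 1, which upper-bounds the treewidth. Since G has at least one edge (e.g. 2–3), it is not an edgeless graph, so tw(G) ≥ 1. Combining the bounds, tw(G) = 1.

Treewidth 1.
One such decomposition:
Bags: B1 = {2, 3}  B2 = {1, 3}
Tree: B1–B2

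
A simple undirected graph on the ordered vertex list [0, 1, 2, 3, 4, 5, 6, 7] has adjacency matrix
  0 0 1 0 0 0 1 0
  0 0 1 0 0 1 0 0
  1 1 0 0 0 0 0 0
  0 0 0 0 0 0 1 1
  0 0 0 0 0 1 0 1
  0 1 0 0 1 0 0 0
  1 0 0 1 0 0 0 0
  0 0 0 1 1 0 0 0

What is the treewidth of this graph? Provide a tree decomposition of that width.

The largest bag has 3 vertices, giving width 2; this decomposition certifies tw(G) ≤ 2. Since 1–5–4–7–3–6–0–2–1 is a cycle in G, G is not acyclic. Forests are exactly the graphs of treewidth ≤ 1, so tw(G) ≥ 2. The upper and lower bounds meet at 2, so that is the treewidth.

Treewidth 2.
One such decomposition:
Bags: B1 = {1, 4, 5}  B2 = {1, 4, 7}  B3 = {1, 3, 7}  B4 = {1, 3, 6}  B5 = {0, 1, 6}  B6 = {0, 1, 2}
Tree: B1–B2, B2–B3, B3–B4, B4–B5, B5–B6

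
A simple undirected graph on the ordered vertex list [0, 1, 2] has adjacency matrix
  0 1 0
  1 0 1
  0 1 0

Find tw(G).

1

A width-1 tree decomposition is:
Bags: B1 = {0, 1}  B2 = {1, 2}
Tree: B1–B2
Each bag holds 2 vertices, so the decomposition has width 1, which upper-bounds the treewidth. G has an edge, so its treewidth is at least 1. Hence tw(G) = 1 exactly.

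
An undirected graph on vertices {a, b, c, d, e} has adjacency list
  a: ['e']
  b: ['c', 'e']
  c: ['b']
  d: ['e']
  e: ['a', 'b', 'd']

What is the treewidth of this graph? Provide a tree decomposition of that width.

Treewidth 1.
One optimal decomposition is:
Bags: B1 = {b, e}  B2 = {a, e}  B3 = {b, c}  B4 = {d, e}
Tree: B1–B2, B1–B3, B2–B4

Each bag holds 2 vertices, so the decomposition has width 1, which upper-bounds the treewidth. Since G has at least one edge (e.g. e–b), it is not an edgeless graph, so tw(G) ≥ 1. Therefore the treewidth is 1.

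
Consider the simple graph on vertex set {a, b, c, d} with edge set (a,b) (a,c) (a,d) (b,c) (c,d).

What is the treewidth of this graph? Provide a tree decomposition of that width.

Every bag has size at most 3, so the width is 3 − 1 = 2 and tw(G) ≤ 2. For the lower bound, the 3 vertices {a, c, d} are pairwise adjacent, and any tree decomposition puts a clique entirely inside one bag — forcing width ≥ 2. Therefore the treewidth is 2.

Treewidth 2.
One such decomposition:
Bags: B1 = {a, b, c}  B2 = {a, c, d}
Tree: B1–B2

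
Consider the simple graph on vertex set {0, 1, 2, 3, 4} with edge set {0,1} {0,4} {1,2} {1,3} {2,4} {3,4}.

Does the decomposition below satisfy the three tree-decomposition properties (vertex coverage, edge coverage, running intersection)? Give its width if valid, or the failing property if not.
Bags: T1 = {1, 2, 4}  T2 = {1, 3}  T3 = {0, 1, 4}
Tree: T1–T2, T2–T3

A tree decomposition must satisfy three properties: every vertex lies in some bag; for every edge, both endpoints lie together in some bag; and for every vertex, the bags containing it form a connected subtree. Here edge (4,3) lies in no bag, so the decomposition is invalid.

No — edge (4,3) lies in no bag.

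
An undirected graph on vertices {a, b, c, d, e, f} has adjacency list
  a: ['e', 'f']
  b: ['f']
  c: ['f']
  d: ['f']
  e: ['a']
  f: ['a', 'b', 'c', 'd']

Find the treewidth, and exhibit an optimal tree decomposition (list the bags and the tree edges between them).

Treewidth 1.
One such decomposition:
Bags: B1 = {d, f}  B2 = {a, f}  B3 = {c, f}  B4 = {a, e}  B5 = {b, f}
Tree: B1–B2, B1–B3, B2–B4, B1–B5

The largest bag has 2 vertices, giving width 1; this decomposition certifies tw(G) ≤ 1. Any graph with an edge has treewidth ≥ 1, and G has the edge d–f. The upper and lower bounds meet at 1, so that is the treewidth.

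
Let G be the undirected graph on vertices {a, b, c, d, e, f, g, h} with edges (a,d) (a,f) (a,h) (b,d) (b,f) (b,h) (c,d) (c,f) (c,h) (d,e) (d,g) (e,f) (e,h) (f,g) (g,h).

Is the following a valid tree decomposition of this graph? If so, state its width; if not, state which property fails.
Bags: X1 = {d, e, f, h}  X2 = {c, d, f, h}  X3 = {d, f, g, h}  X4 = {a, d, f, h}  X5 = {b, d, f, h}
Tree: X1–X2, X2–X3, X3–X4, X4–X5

Yes; width 3.

Vertex coverage: the bags together contain {a, b, c, d, e, f, g, h}, the full vertex set. Edge coverage: each edge of G has both endpoints in at least one bag. Running intersection: for every vertex, the bags containing it form a connected subtree. All three properties hold, so this is a valid tree decomposition of width max|bag| − 1 = 3, and hence tw(G) ≤ 3.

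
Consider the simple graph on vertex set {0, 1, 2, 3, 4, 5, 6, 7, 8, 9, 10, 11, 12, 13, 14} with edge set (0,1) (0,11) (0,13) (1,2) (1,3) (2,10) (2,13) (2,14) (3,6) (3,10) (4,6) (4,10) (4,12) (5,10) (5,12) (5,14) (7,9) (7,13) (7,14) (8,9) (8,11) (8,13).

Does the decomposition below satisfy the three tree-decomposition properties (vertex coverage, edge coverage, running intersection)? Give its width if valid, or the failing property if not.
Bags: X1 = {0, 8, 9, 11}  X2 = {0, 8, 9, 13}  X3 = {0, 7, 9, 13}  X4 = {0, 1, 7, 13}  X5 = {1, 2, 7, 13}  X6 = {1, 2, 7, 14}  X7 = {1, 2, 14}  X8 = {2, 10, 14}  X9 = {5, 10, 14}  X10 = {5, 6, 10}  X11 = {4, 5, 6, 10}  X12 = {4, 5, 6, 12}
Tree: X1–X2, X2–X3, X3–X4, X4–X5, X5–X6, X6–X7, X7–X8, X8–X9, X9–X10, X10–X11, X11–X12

A tree decomposition must satisfy three properties: every vertex lies in some bag; for every edge, both endpoints lie together in some bag; and for every vertex, the bags containing it form a connected subtree. Here vertex 3 appears in no bag, so the decomposition is invalid.

No — vertex 3 appears in no bag.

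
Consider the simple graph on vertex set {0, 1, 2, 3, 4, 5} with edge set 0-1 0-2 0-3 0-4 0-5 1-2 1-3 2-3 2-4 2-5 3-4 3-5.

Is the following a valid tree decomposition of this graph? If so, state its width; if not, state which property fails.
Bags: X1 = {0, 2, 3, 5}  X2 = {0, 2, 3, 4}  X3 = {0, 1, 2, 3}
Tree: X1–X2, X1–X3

Every vertex of G appears in some bag (union = {0, 1, 2, 3, 4, 5}); every edge is covered by a bag; and for each vertex v the set of bags containing v is connected in the bag tree. The decomposition is therefore valid. The largest bag has 4 vertices, so the width is 3.

Yes; width 3.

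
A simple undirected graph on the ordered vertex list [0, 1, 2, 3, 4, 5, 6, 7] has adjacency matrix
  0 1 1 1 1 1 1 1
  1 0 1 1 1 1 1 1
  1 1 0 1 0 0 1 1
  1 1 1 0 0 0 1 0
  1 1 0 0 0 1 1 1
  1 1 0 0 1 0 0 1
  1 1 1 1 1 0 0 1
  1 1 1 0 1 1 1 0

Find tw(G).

4

A width-4 tree decomposition is:
Bags: B1 = {0, 1, 4, 6, 7}  B2 = {0, 1, 2, 6, 7}  B3 = {0, 1, 4, 5, 7}  B4 = {0, 1, 2, 3, 6}
Tree: B1–B2, B1–B3, B2–B4
Every bag has size at most 5, so the width is 5 − 1 = 4 and tw(G) ≤ 4. On the other hand G contains the 5-clique {0, 1, 4, 5, 7}. A clique must lie in a single bag of any decomposition, so no decomposition can have width below 4. Therefore the treewidth is 4.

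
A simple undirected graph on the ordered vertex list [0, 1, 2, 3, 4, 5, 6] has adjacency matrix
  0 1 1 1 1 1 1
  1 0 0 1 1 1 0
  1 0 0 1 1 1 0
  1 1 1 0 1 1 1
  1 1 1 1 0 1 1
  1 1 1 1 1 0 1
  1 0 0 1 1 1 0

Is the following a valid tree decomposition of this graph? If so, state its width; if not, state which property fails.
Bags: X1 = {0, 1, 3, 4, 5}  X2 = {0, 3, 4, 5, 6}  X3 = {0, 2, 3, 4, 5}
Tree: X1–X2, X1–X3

Every vertex of G appears in some bag (union = {0, 1, 2, 3, 4, 5, 6}); every edge is covered by a bag; and for each vertex v the set of bags containing v is connected in the bag tree. The decomposition is therefore valid. The largest bag has 5 vertices, so the width is 4.

Yes; width 4.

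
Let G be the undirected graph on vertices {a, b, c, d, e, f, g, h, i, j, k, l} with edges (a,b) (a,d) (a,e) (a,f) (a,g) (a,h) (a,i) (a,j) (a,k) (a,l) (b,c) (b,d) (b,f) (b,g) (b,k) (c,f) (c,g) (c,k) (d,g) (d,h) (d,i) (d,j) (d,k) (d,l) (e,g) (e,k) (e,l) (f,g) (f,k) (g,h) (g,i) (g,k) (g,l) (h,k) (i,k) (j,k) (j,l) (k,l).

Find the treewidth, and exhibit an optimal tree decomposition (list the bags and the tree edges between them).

Treewidth 4.
One such decomposition:
Bags: B1 = {a, d, g, h, k}  B2 = {a, b, d, g, k}  B3 = {a, d, g, k, l}  B4 = {a, b, f, g, k}  B5 = {a, d, g, i, k}  B6 = {b, c, f, g, k}  B7 = {a, e, g, k, l}  B8 = {a, d, j, k, l}
Tree: B1–B2, B1–B3, B2–B4, B3–B5, B4–B6, B3–B7, B3–B8

Every bag has size at most 5, so the width is 5 − 1 = 4 and tw(G) ≤ 4. On the other hand G contains the 5-clique {b, c, f, g, k}. A clique must lie in a single bag of any decomposition, so no decomposition can have width below 4. The upper and lower bounds meet at 4, so that is the treewidth.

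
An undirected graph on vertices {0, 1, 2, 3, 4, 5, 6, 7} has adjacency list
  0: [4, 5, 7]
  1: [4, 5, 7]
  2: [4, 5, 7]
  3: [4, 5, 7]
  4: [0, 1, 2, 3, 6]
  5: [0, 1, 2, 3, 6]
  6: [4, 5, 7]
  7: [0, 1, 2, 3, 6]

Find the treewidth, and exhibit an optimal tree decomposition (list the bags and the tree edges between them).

Every bag has size at most 4, so the width is 4 − 1 = 3 and tw(G) ≤ 3. For the lower bound: the 4 vertex sets {3,5}, {0,4}, {7}, {1} are disjoint, each induces a connected subgraph, and every pair is joined by at least one edge of G. Contracting each set to a single vertex therefore yields K_{4} as a minor, and since treewidth is minor-monotone, tw(G) ≥ tw(K_{4}) = 3. The upper and lower bounds meet at 3, so that is the treewidth.

Treewidth 3.
One optimal decomposition is:
Bags: B1 = {3, 4, 5, 7}  B2 = {0, 4, 5, 7}  B3 = {1, 4, 5, 7}  B4 = {4, 5, 6, 7}  B5 = {2, 4, 5, 7}
Tree: B1–B2, B2–B3, B3–B4, B4–B5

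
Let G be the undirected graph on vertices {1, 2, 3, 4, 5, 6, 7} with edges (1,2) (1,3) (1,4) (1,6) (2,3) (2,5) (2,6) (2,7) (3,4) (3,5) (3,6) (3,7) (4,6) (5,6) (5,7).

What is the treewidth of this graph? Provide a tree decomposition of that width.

Each bag holds 4 vertices, so the decomposition has width 3, which upper-bounds the treewidth. For the lower bound, the 4 vertices {1, 2, 3, 6} are pairwise adjacent, and any tree decomposition puts a clique entirely inside one bag — forcing width ≥ 3. Hence tw(G) = 3 exactly.

Treewidth 3.
One optimal decomposition is:
Bags: B1 = {1, 2, 3, 6}  B2 = {2, 3, 5, 6}  B3 = {1, 3, 4, 6}  B4 = {2, 3, 5, 7}
Tree: B1–B2, B1–B3, B2–B4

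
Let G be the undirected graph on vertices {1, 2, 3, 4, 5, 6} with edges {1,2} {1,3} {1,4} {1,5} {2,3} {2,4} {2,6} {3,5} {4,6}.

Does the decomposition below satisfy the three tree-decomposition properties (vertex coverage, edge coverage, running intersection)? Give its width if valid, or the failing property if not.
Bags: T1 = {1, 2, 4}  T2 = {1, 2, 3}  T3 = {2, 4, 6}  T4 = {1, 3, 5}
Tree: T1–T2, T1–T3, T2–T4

Vertex coverage: the bags together contain {1, 2, 3, 4, 5, 6}, the full vertex set. Edge coverage: each edge of G has both endpoints in at least one bag. Running intersection: for every vertex, the bags containing it form a connected subtree. All three properties hold, so this is a valid tree decomposition of width max|bag| − 1 = 2, and hence tw(G) ≤ 2.

Yes; width 2.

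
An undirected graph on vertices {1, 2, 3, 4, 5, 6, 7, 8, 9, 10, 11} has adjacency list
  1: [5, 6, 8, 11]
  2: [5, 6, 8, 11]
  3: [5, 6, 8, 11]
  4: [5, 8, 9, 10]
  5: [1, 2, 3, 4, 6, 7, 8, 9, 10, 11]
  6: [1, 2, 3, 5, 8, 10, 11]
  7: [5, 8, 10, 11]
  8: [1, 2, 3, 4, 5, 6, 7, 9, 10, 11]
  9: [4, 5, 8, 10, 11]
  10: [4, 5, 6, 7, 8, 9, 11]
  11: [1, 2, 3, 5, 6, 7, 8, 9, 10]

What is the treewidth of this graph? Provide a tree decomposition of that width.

Every bag has size at most 5, so the width is 5 − 1 = 4 and tw(G) ≤ 4. For the lower bound, the 5 vertices {5, 8, 9, 10, 11} are pairwise adjacent, and any tree decomposition puts a clique entirely inside one bag — forcing width ≥ 4. Therefore the treewidth is 4.

Treewidth 4.
One such decomposition:
Bags: B1 = {5, 6, 8, 10, 11}  B2 = {2, 5, 6, 8, 11}  B3 = {5, 8, 9, 10, 11}  B4 = {5, 7, 8, 10, 11}  B5 = {1, 5, 6, 8, 11}  B6 = {4, 5, 8, 9, 10}  B7 = {3, 5, 6, 8, 11}
Tree: B1–B2, B1–B3, B3–B4, B2–B5, B3–B6, B5–B7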